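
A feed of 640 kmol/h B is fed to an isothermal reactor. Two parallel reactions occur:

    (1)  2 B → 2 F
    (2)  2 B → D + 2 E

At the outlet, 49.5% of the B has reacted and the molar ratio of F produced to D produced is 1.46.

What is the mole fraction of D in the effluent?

0.125

Conversion of B: B consumed = 0.495 × 640 = 316.8 kmol/h = 2ξ₁ + 2ξ₂.
Selectivity: 2ξ₁ / (1ξ₂) = 1.46 → ξ₁ = 0.73 ξ₂.
Substitute: (2·0.73 + 2) ξ₂ = 316.8 → ξ₂ = 91.56 kmol/h, ξ₁ = 66.84 kmol/h.
Outlet amounts (n = n₀ + Σ ν·ξ):
  B: 640 − 2(66.84) − 2(91.56) = 323.2
  F: 0 + 2(66.84) = 133.7
  D: 0 + 1(91.56) = 91.56
  E: 0 + 2(91.56) = 183.1
Total out = 731.6 kmol/h; y_D = 91.56 / 731.6 = 0.1252.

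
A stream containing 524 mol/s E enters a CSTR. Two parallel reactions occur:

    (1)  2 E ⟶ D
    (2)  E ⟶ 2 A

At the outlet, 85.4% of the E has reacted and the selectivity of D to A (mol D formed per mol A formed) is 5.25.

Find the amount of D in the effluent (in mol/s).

Conversion of E: E consumed = 0.854 × 524 = 447.5 mol/s = 2ξ₁ + 1ξ₂.
Selectivity: 1ξ₁ / (2ξ₂) = 5.25 → ξ₁ = 10.5 ξ₂.
Substitute: (2·10.5 + 1) ξ₂ = 447.5 → ξ₂ = 20.34 mol/s, ξ₁ = 213.6 mol/s.
Outlet amounts (n = n₀ + Σ ν·ξ):
  E: 524 − 2(213.6) − 1(20.34) = 76.5
  D: 0 + 1(213.6) = 213.6
  A: 0 + 2(20.34) = 40.68

214 mol/s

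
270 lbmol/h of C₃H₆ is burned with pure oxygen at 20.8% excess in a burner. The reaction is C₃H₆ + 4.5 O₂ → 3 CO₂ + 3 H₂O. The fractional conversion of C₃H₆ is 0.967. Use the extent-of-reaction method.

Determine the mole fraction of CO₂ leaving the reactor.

Stoichiometric O₂ = 4.5 × 270 = 1215 lbmol/h; O₂ fed = 1215 × 1.208 = 1468 lbmol/h.
Fuel reacted = 0.967 × 270 → ξ = 261.1 lbmol/h.
Outlet (n = n₀ + ν ξ):
  C₃H₆: 270 − 1(261.1) = 8.91
  O₂: 1468 − 4.5(261.1) = 292.8
  CO₂: 0 + 3(261.1) = 783.3
  H₂O: 0 + 3(261.1) = 783.3
Total out = 1868 lbmol/h; y_CO₂ = 783.3 / 1868 = 0.4192.

0.419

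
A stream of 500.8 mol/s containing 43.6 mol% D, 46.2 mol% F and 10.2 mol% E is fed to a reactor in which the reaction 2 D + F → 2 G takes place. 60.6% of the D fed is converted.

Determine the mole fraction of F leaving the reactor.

0.38

D reacted = 0.606 × 218.3 = 132.3 mol/s; ν_D = −2, so ξ = 132.3/2 = 66.16 mol/s.
Outlet amounts (n = n₀ + ν ξ):
  D: 218.3 − 2(66.16) = 86.03
  F: 231.4 − 1(66.16) = 165.2
  G: 0 + 2(66.16) = 132.3
  E: 51.08 (inert)
Total out = 434.6 mol/s; y_F = 165.2 / 434.6 = 0.3801.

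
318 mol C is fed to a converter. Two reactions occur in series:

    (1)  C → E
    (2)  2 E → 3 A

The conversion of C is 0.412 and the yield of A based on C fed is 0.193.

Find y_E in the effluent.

Conversion of C: C consumed = 1ξ₁ = 0.412 × 318 → ξ₁ = 131 mol.
Yield of A: 3ξ₂ / 318 = 0.193 → ξ₂ = 20.46 mol.
Outlet amounts (n = n₀ + Σ ν·ξ):
  C: 318 − 1(131) = 187
  E: 0 + 1(131) − 2(20.46) = 90.1
  A: 0 + 3(20.46) = 61.37
Total out = 338.5 mol; y_E = 90.1 / 338.5 = 0.2662.

0.266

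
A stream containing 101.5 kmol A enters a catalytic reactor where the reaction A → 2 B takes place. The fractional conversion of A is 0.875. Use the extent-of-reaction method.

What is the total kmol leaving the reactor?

A reacted = 0.875 × 101.5 = 88.81 kmol; ν_A = −1, so ξ = 88.81/1 = 88.81 kmol.
Outlet amounts (n = n₀ + ν ξ):
  A: 101.5 − 1(88.81) = 12.69
  B: 0 + 2(88.81) = 177.6
Total out = 12.69 + 177.6 = 190.3 kmol.

190 kmol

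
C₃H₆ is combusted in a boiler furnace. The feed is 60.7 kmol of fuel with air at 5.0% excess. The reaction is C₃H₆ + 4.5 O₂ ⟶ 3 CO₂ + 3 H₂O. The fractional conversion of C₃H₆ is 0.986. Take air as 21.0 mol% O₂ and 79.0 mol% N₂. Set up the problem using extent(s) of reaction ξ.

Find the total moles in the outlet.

Stoichiometric O₂ = 4.5 × 60.7 = 273.2 kmol; O₂ fed = 273.2 × 1.050 = 286.8 kmol.
N₂ fed = 286.8 × 79/21 = 1079 kmol.
Fuel reacted = 0.986 × 60.7 → ξ = 59.85 kmol.
Outlet (n = n₀ + ν ξ):
  C₃H₆: 60.7 − 1(59.85) = 0.8498
  O₂: 286.8 − 4.5(59.85) = 17.48
  N₂: 1079 (inert)
  CO₂: 0 + 3(59.85) = 179.6
  H₂O: 0 + 3(59.85) = 179.6
Total out = 0.8498 + 17.48 + 1079 + 179.6 + 179.6 = 1456 kmol.

1460 kmol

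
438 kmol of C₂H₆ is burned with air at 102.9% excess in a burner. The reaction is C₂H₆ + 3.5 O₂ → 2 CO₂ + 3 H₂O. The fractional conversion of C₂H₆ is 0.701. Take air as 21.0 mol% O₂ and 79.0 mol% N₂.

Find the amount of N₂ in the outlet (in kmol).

11700 kmol

Stoichiometric O₂ = 3.5 × 438 = 1533 kmol; O₂ fed = 1533 × 2.029 = 3110 kmol.
N₂ fed = 3110 × 79/21 = 11700 kmol.
Fuel reacted = 0.701 × 438 → ξ = 307 kmol.
Outlet (n = n₀ + ν ξ):
  C₂H₆: 438 − 1(307) = 131
  O₂: 3110 − 3.5(307) = 2036
  N₂: 11700 (inert)
  CO₂: 0 + 2(307) = 614.1
  H₂O: 0 + 3(307) = 921.1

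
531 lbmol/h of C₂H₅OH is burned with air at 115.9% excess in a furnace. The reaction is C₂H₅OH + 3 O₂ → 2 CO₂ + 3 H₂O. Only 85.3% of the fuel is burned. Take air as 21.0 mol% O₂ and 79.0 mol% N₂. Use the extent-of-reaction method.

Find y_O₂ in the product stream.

0.12

Stoichiometric O₂ = 3 × 531 = 1593 lbmol/h; O₂ fed = 1593 × 2.159 = 3439 lbmol/h.
N₂ fed = 3439 × 79/21 = 12940 lbmol/h.
Fuel reacted = 0.853 × 531 → ξ = 452.9 lbmol/h.
Outlet (n = n₀ + ν ξ):
  C₂H₅OH: 531 − 1(452.9) = 78.06
  O₂: 3439 − 3(452.9) = 2080
  N₂: 12940 (inert)
  CO₂: 0 + 2(452.9) = 905.9
  H₂O: 0 + 3(452.9) = 1359
Total out = 17360 lbmol/h; y_O₂ = 2080 / 17360 = 0.1198.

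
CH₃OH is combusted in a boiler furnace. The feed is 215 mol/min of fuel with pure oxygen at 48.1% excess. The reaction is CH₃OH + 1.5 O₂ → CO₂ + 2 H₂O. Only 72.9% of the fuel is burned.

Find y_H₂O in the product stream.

0.407

Stoichiometric O₂ = 1.5 × 215 = 322.5 mol/min; O₂ fed = 322.5 × 1.481 = 477.6 mol/min.
Fuel reacted = 0.729 × 215 → ξ = 156.7 mol/min.
Outlet (n = n₀ + ν ξ):
  CH₃OH: 215 − 1(156.7) = 58.27
  O₂: 477.6 − 1.5(156.7) = 242.5
  CO₂: 0 + 1(156.7) = 156.7
  H₂O: 0 + 2(156.7) = 313.5
Total out = 771 mol/min; y_H₂O = 313.5 / 771 = 0.4066.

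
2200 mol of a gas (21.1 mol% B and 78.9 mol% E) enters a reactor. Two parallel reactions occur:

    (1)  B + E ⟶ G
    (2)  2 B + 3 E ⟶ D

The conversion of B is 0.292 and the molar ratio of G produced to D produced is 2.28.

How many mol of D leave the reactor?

Conversion of B: B consumed = 0.292 × 464.2 = 135.5 mol = 1ξ₁ + 2ξ₂.
Selectivity: 1ξ₁ / (1ξ₂) = 2.28 → ξ₁ = 2.28 ξ₂.
Substitute: (1·2.28 + 2) ξ₂ = 135.5 → ξ₂ = 31.67 mol, ξ₁ = 72.21 mol.
Outlet amounts (n = n₀ + Σ ν·ξ):
  B: 464.2 − 1(72.21) − 2(31.67) = 328.7
  E: 1736 − 1(72.21) − 3(31.67) = 1569
  G: 0 + 1(72.21) = 72.21
  D: 0 + 1(31.67) = 31.67

31.7 mol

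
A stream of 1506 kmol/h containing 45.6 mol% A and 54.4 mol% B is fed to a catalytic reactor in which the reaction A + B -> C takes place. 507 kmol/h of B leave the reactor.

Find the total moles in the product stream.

For B: n = n₀ − 1ξ → 507 = 819.3 − 1ξ, giving ξ = 312.3 kmol/h.
Outlet amounts (n = n₀ + ν ξ):
  A: 686.7 − 1(312.3) = 374.5
  B: 819.3 − 1(312.3) = 507
  C: 0 + 1(312.3) = 312.3
Total out = 374.5 + 507 + 312.3 = 1194 kmol/h.

1190 kmol/h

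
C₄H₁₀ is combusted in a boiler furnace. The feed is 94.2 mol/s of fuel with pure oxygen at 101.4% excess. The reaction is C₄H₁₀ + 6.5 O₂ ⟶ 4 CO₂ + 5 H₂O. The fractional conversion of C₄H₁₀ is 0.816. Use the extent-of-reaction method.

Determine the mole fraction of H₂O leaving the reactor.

0.266

Stoichiometric O₂ = 6.5 × 94.2 = 612.3 mol/s; O₂ fed = 612.3 × 2.014 = 1233 mol/s.
Fuel reacted = 0.816 × 94.2 → ξ = 76.87 mol/s.
Outlet (n = n₀ + ν ξ):
  C₄H₁₀: 94.2 − 1(76.87) = 17.33
  O₂: 1233 − 6.5(76.87) = 733.5
  CO₂: 0 + 4(76.87) = 307.5
  H₂O: 0 + 5(76.87) = 384.3
Total out = 1443 mol/s; y_H₂O = 384.3 / 1443 = 0.2664.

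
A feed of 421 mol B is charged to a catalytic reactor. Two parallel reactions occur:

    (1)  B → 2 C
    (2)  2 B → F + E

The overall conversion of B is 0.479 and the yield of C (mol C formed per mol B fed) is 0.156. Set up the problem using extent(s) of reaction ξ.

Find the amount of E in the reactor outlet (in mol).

Yield of C: 2ξ₁ / 421 = 0.156 → ξ₁ = 32.84 mol.
Conversion of B: 1ξ₁ + 2ξ₂ = 0.479 × 421 = 201.7 → ξ₂ = 84.41 mol.
Outlet amounts (n = n₀ + Σ ν·ξ):
  B: 421 − 1(32.84) − 2(84.41) = 219.3
  C: 0 + 2(32.84) = 65.68
  F: 0 + 1(84.41) = 84.41
  E: 0 + 1(84.41) = 84.41

84.4 mol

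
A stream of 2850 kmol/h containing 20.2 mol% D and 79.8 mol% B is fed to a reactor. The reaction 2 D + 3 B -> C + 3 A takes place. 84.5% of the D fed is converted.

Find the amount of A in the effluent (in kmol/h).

D reacted = 0.845 × 575.7 = 486.5 kmol/h; ν_D = −2, so ξ = 486.5/2 = 243.2 kmol/h.
Outlet amounts (n = n₀ + ν ξ):
  D: 575.7 − 2(243.2) = 89.23
  B: 2274 − 3(243.2) = 1545
  C: 0 + 1(243.2) = 243.2
  A: 0 + 3(243.2) = 729.7

730 kmol/h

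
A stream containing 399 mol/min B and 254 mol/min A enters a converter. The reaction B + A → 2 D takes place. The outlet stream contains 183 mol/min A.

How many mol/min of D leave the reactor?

142 mol/min

For A: n = n₀ − 1ξ → 183 = 254 − 1ξ, giving ξ = 71 mol/min.
Outlet amounts (n = n₀ + ν ξ):
  B: 399 − 1(71) = 328
  A: 254 − 1(71) = 183
  D: 0 + 2(71) = 142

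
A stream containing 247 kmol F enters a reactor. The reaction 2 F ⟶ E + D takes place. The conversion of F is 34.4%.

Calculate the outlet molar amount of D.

42.5 kmol

F reacted = 0.344 × 247 = 84.97 kmol; ν_F = −2, so ξ = 84.97/2 = 42.48 kmol.
Outlet amounts (n = n₀ + ν ξ):
  F: 247 − 2(42.48) = 162
  E: 0 + 1(42.48) = 42.48
  D: 0 + 1(42.48) = 42.48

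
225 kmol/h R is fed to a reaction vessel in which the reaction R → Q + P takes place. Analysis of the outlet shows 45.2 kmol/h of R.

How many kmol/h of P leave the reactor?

For R: n = n₀ − 1ξ → 45.2 = 225 − 1ξ, giving ξ = 179.8 kmol/h.
Outlet amounts (n = n₀ + ν ξ):
  R: 225 − 1(179.8) = 45.2
  Q: 0 + 1(179.8) = 179.8
  P: 0 + 1(179.8) = 179.8

180 kmol/h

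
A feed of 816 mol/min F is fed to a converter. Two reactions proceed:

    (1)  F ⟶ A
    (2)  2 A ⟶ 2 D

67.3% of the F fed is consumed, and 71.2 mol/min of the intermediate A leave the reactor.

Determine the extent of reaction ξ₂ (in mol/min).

Conversion of F: F consumed = 1ξ₁ = 0.673 × 816 → ξ₁ = 549.2 mol/min.
A balance: n_A = 0 + 1ξ₁ − 2ξ₂ = 71.2 → ξ₂ = (1·549.2 − 71.2)/2 = 239 mol/min.
Outlet amounts (n = n₀ + Σ ν·ξ):
  F: 816 − 1(549.2) = 266.8
  A: 0 + 1(549.2) − 2(239) = 71.2
  D: 0 + 2(239) = 478

ξ₂ = 239 mol/min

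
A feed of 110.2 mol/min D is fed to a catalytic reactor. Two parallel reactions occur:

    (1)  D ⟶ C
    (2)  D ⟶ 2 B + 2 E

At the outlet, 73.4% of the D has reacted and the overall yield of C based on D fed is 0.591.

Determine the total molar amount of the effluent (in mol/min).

157 mol/min

Yield of C: 1ξ₁ / 110.2 = 0.591 → ξ₁ = 65.13 mol/min.
Conversion of D: 1ξ₁ + 1ξ₂ = 0.734 × 110.2 = 80.89 → ξ₂ = 15.76 mol/min.
Outlet amounts (n = n₀ + Σ ν·ξ):
  D: 110.2 − 1(65.13) − 1(15.76) = 29.31
  C: 0 + 1(65.13) = 65.13
  B: 0 + 2(15.76) = 31.52
  E: 0 + 2(15.76) = 31.52
Total out = 29.31 + 65.13 + 31.52 + 31.52 = 157.5 mol/min.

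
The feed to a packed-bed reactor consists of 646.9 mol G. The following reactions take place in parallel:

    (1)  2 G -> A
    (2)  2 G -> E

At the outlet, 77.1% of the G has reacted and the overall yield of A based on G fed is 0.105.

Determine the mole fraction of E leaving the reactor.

0.456

Yield of A: 1ξ₁ / 646.9 = 0.105 → ξ₁ = 67.92 mol.
Conversion of G: 2ξ₁ + 2ξ₂ = 0.771 × 646.9 = 498.8 → ξ₂ = 181.5 mol.
Outlet amounts (n = n₀ + Σ ν·ξ):
  G: 646.9 − 2(67.92) − 2(181.5) = 148.1
  A: 0 + 1(67.92) = 67.92
  E: 0 + 1(181.5) = 181.5
Total out = 397.5 mol; y_E = 181.5 / 397.5 = 0.4565.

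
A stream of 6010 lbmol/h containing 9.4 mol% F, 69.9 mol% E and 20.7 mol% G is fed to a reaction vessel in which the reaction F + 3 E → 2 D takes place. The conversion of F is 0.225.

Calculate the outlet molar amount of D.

F reacted = 0.225 × 564.9 = 127.1 lbmol/h; ν_F = −1, so ξ = 127.1/1 = 127.1 lbmol/h.
Outlet amounts (n = n₀ + ν ξ):
  F: 564.9 − 1(127.1) = 437.8
  E: 4201 − 3(127.1) = 3820
  D: 0 + 2(127.1) = 254.2
  G: 1244 (inert)

254 lbmol/h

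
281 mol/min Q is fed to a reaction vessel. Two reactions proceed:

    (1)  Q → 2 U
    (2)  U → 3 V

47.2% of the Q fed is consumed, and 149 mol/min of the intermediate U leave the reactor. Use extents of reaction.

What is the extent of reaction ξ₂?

ξ₂ = 116 mol/min

Conversion of Q: Q consumed = 1ξ₁ = 0.472 × 281 → ξ₁ = 132.6 mol/min.
U balance: n_U = 0 + 2ξ₁ − 1ξ₂ = 149 → ξ₂ = (2·132.6 − 149)/1 = 116.3 mol/min.
Outlet amounts (n = n₀ + Σ ν·ξ):
  Q: 281 − 1(132.6) = 148.4
  U: 0 + 2(132.6) − 1(116.3) = 149
  V: 0 + 3(116.3) = 348.8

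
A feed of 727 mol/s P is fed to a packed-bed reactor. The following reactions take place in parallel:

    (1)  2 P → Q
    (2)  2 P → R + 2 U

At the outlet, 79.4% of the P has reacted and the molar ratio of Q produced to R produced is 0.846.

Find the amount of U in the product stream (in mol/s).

Conversion of P: P consumed = 0.794 × 727 = 577.2 mol/s = 2ξ₁ + 2ξ₂.
Selectivity: 1ξ₁ / (1ξ₂) = 0.846 → ξ₁ = 0.846 ξ₂.
Substitute: (2·0.846 + 2) ξ₂ = 577.2 → ξ₂ = 156.3 mol/s, ξ₁ = 132.3 mol/s.
Outlet amounts (n = n₀ + Σ ν·ξ):
  P: 727 − 2(132.3) − 2(156.3) = 149.8
  Q: 0 + 1(132.3) = 132.3
  R: 0 + 1(156.3) = 156.3
  U: 0 + 2(156.3) = 312.7

313 mol/s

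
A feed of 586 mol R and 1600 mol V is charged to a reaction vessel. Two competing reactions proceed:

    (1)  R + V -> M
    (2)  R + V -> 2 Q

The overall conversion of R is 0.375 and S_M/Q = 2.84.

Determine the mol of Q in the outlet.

Conversion of R: R consumed = 0.375 × 586 = 219.8 mol = 1ξ₁ + 1ξ₂.
Selectivity: 1ξ₁ / (2ξ₂) = 2.84 → ξ₁ = 5.68 ξ₂.
Substitute: (1·5.68 + 1) ξ₂ = 219.8 → ξ₂ = 32.9 mol, ξ₁ = 186.9 mol.
Outlet amounts (n = n₀ + Σ ν·ξ):
  R: 586 − 1(186.9) − 1(32.9) = 366.2
  V: 1600 − 1(186.9) − 1(32.9) = 1380
  M: 0 + 1(186.9) = 186.9
  Q: 0 + 2(32.9) = 65.79

65.8 mol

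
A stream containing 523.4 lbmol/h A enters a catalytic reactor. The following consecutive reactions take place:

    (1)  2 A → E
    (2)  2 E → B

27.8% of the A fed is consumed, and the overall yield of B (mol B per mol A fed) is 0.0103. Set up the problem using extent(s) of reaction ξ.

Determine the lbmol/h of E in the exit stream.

62 lbmol/h

Conversion of A: A consumed = 2ξ₁ = 0.278 × 523.4 → ξ₁ = 72.75 lbmol/h.
Yield of B: 1ξ₂ / 523.4 = 0.0103 → ξ₂ = 5.391 lbmol/h.
Outlet amounts (n = n₀ + Σ ν·ξ):
  A: 523.4 − 2(72.75) = 377.9
  E: 0 + 1(72.75) − 2(5.391) = 61.97
  B: 0 + 1(5.391) = 5.391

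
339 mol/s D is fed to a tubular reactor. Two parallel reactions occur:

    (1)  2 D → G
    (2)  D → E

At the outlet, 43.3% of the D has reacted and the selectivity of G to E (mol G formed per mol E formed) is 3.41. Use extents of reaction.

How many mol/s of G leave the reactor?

64 mol/s

Conversion of D: D consumed = 0.433 × 339 = 146.8 mol/s = 2ξ₁ + 1ξ₂.
Selectivity: 1ξ₁ / (1ξ₂) = 3.41 → ξ₁ = 3.41 ξ₂.
Substitute: (2·3.41 + 1) ξ₂ = 146.8 → ξ₂ = 18.77 mol/s, ξ₁ = 64.01 mol/s.
Outlet amounts (n = n₀ + Σ ν·ξ):
  D: 339 − 2(64.01) − 1(18.77) = 192.2
  G: 0 + 1(64.01) = 64.01
  E: 0 + 1(18.77) = 18.77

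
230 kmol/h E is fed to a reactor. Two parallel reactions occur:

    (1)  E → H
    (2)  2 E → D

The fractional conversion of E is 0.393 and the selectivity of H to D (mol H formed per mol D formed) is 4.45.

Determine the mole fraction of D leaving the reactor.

Conversion of E: E consumed = 0.393 × 230 = 90.39 kmol/h = 1ξ₁ + 2ξ₂.
Selectivity: 1ξ₁ / (1ξ₂) = 4.45 → ξ₁ = 4.45 ξ₂.
Substitute: (1·4.45 + 2) ξ₂ = 90.39 → ξ₂ = 14.01 kmol/h, ξ₁ = 62.36 kmol/h.
Outlet amounts (n = n₀ + Σ ν·ξ):
  E: 230 − 1(62.36) − 2(14.01) = 139.6
  H: 0 + 1(62.36) = 62.36
  D: 0 + 1(14.01) = 14.01
Total out = 216 kmol/h; y_D = 14.01 / 216 = 0.06488.

0.0649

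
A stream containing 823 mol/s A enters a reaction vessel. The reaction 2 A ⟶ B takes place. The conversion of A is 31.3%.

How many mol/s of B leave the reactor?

A reacted = 0.313 × 823 = 257.6 mol/s; ν_A = −2, so ξ = 257.6/2 = 128.8 mol/s.
Outlet amounts (n = n₀ + ν ξ):
  A: 823 − 2(128.8) = 565.4
  B: 0 + 1(128.8) = 128.8

129 mol/s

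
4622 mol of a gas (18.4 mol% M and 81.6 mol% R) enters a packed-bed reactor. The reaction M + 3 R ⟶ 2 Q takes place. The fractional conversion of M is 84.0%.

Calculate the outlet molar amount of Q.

M reacted = 0.84 × 850.4 = 714.4 mol; ν_M = −1, so ξ = 714.4/1 = 714.4 mol.
Outlet amounts (n = n₀ + ν ξ):
  M: 850.4 − 1(714.4) = 136.1
  R: 3772 − 3(714.4) = 1628
  Q: 0 + 2(714.4) = 1429

1430 mol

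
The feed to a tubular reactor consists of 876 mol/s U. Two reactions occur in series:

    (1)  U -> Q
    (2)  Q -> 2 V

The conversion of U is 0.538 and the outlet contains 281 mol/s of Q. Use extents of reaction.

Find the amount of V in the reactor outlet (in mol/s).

Conversion of U: U consumed = 1ξ₁ = 0.538 × 876 → ξ₁ = 471.3 mol/s.
Q balance: n_Q = 0 + 1ξ₁ − 1ξ₂ = 281 → ξ₂ = (1·471.3 − 281)/1 = 190.3 mol/s.
Outlet amounts (n = n₀ + Σ ν·ξ):
  U: 876 − 1(471.3) = 404.7
  Q: 0 + 1(471.3) − 1(190.3) = 281
  V: 0 + 2(190.3) = 380.6

381 mol/s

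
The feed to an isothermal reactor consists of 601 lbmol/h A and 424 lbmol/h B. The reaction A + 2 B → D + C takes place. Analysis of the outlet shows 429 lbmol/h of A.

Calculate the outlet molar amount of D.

172 lbmol/h

For A: n = n₀ − 1ξ → 429 = 601 − 1ξ, giving ξ = 172 lbmol/h.
Outlet amounts (n = n₀ + ν ξ):
  A: 601 − 1(172) = 429
  B: 424 − 2(172) = 80
  D: 0 + 1(172) = 172
  C: 0 + 1(172) = 172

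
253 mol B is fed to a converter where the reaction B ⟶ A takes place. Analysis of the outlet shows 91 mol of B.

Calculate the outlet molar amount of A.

162 mol

For B: n = n₀ − 1ξ → 91 = 253 − 1ξ, giving ξ = 162 mol.
Outlet amounts (n = n₀ + ν ξ):
  B: 253 − 1(162) = 91
  A: 0 + 1(162) = 162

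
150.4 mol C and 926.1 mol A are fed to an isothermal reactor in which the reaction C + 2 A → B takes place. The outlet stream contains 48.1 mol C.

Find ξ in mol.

For C: n = n₀ − 1ξ → 48.1 = 150.4 − 1ξ, giving ξ = 102.3 mol.
Outlet amounts (n = n₀ + ν ξ):
  C: 150.4 − 1(102.3) = 48.1
  A: 926.1 − 2(102.3) = 721.5
  B: 0 + 1(102.3) = 102.3

ξ = 102 mol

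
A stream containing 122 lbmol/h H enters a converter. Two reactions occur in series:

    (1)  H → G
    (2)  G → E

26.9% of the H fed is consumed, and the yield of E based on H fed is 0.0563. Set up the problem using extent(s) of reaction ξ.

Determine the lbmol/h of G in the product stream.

Conversion of H: H consumed = 1ξ₁ = 0.269 × 122 → ξ₁ = 32.82 lbmol/h.
Yield of E: 1ξ₂ / 122 = 0.0563 → ξ₂ = 6.869 lbmol/h.
Outlet amounts (n = n₀ + Σ ν·ξ):
  H: 122 − 1(32.82) = 89.18
  G: 0 + 1(32.82) − 1(6.869) = 25.95
  E: 0 + 1(6.869) = 6.869

25.9 lbmol/h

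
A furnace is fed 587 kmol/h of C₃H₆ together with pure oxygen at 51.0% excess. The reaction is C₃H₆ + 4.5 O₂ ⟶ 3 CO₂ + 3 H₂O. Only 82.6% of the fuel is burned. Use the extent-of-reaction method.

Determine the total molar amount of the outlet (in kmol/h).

4820 kmol/h

Stoichiometric O₂ = 4.5 × 587 = 2642 kmol/h; O₂ fed = 2642 × 1.510 = 3989 kmol/h.
Fuel reacted = 0.826 × 587 → ξ = 484.9 kmol/h.
Outlet (n = n₀ + ν ξ):
  C₃H₆: 587 − 1(484.9) = 102.1
  O₂: 3989 − 4.5(484.9) = 1807
  CO₂: 0 + 3(484.9) = 1455
  H₂O: 0 + 3(484.9) = 1455
Total out = 102.1 + 1807 + 1455 + 1455 = 4818 kmol/h.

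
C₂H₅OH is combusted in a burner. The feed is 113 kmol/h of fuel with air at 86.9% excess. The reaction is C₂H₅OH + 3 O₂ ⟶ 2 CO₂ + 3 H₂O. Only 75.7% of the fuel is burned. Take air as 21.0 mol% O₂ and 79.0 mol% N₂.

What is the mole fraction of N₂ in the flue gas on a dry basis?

0.806

Stoichiometric O₂ = 3 × 113 = 339 kmol/h; O₂ fed = 339 × 1.869 = 633.6 kmol/h.
N₂ fed = 633.6 × 79/21 = 2384 kmol/h.
Fuel reacted = 0.757 × 113 → ξ = 85.54 kmol/h.
Outlet (n = n₀ + ν ξ):
  C₂H₅OH: 113 − 1(85.54) = 27.46
  O₂: 633.6 − 3(85.54) = 377
  N₂: 2384 (inert)
  CO₂: 0 + 2(85.54) = 171.1
  H₂O: 0 + 3(85.54) = 256.6
Dry total = 2959 kmol/h; y_N₂ (dry) = 2384 / 2959 = 0.8055.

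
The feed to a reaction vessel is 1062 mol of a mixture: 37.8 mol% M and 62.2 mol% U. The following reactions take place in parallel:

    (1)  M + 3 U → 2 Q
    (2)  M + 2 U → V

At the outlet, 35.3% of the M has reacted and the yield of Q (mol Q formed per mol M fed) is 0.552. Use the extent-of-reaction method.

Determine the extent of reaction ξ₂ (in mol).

ξ₂ = 30.9 mol

Yield of Q: 2ξ₁ / 401.4 = 0.552 → ξ₁ = 110.8 mol.
Conversion of M: 1ξ₁ + 1ξ₂ = 0.353 × 401.4 = 141.7 → ξ₂ = 30.91 mol.
Outlet amounts (n = n₀ + Σ ν·ξ):
  M: 401.4 − 1(110.8) − 1(30.91) = 259.7
  U: 660.6 − 3(110.8) − 2(30.91) = 266.4
  Q: 0 + 2(110.8) = 221.6
  V: 0 + 1(30.91) = 30.91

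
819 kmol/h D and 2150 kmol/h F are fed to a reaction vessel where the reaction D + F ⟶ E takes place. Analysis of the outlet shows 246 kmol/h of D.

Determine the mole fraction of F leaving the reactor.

0.658

For D: n = n₀ − 1ξ → 246 = 819 − 1ξ, giving ξ = 573 kmol/h.
Outlet amounts (n = n₀ + ν ξ):
  D: 819 − 1(573) = 246
  F: 2150 − 1(573) = 1577
  E: 0 + 1(573) = 573
Total out = 2396 kmol/h; y_F = 1577 / 2396 = 0.6582.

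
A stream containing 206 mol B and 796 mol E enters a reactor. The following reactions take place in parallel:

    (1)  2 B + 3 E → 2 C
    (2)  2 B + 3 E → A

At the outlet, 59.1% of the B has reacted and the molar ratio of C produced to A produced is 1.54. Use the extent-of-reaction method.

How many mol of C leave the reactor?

Conversion of B: B consumed = 0.591 × 206 = 121.7 mol = 2ξ₁ + 2ξ₂.
Selectivity: 2ξ₁ / (1ξ₂) = 1.54 → ξ₁ = 0.77 ξ₂.
Substitute: (2·0.77 + 2) ξ₂ = 121.7 → ξ₂ = 34.39 mol, ξ₁ = 26.48 mol.
Outlet amounts (n = n₀ + Σ ν·ξ):
  B: 206 − 2(26.48) − 2(34.39) = 84.25
  E: 796 − 3(26.48) − 3(34.39) = 613.4
  C: 0 + 2(26.48) = 52.96
  A: 0 + 1(34.39) = 34.39

53 mol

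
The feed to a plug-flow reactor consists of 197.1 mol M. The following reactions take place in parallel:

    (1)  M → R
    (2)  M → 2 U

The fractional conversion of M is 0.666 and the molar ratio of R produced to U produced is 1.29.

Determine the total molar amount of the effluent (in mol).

234 mol

Conversion of M: M consumed = 0.666 × 197.1 = 131.3 mol = 1ξ₁ + 1ξ₂.
Selectivity: 1ξ₁ / (2ξ₂) = 1.29 → ξ₁ = 2.58 ξ₂.
Substitute: (1·2.58 + 1) ξ₂ = 131.3 → ξ₂ = 36.67 mol, ξ₁ = 94.6 mol.
Outlet amounts (n = n₀ + Σ ν·ξ):
  M: 197.1 − 1(94.6) − 1(36.67) = 65.83
  R: 0 + 1(94.6) = 94.6
  U: 0 + 2(36.67) = 73.33
Total out = 65.83 + 94.6 + 73.33 = 233.8 mol.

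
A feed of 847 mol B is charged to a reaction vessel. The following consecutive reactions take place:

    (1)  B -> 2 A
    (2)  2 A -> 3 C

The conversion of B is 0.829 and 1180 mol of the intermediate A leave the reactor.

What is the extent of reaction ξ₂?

Conversion of B: B consumed = 1ξ₁ = 0.829 × 847 → ξ₁ = 702.2 mol.
A balance: n_A = 0 + 2ξ₁ − 2ξ₂ = 1180 → ξ₂ = (2·702.2 − 1180)/2 = 112.2 mol.
Outlet amounts (n = n₀ + Σ ν·ξ):
  B: 847 − 1(702.2) = 144.8
  A: 0 + 2(702.2) − 2(112.2) = 1180
  C: 0 + 3(112.2) = 336.5

ξ₂ = 112 mol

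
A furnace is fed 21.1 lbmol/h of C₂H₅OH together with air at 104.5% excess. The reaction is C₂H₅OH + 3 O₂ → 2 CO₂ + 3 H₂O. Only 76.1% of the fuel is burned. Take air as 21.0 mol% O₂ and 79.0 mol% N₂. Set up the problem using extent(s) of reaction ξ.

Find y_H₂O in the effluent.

0.0737

Stoichiometric O₂ = 3 × 21.1 = 63.3 lbmol/h; O₂ fed = 63.3 × 2.045 = 129.4 lbmol/h.
N₂ fed = 129.4 × 79/21 = 487 lbmol/h.
Fuel reacted = 0.761 × 21.1 → ξ = 16.06 lbmol/h.
Outlet (n = n₀ + ν ξ):
  C₂H₅OH: 21.1 − 1(16.06) = 5.043
  O₂: 129.4 − 3(16.06) = 81.28
  N₂: 487 (inert)
  CO₂: 0 + 2(16.06) = 32.11
  H₂O: 0 + 3(16.06) = 48.17
Total out = 653.6 lbmol/h; y_H₂O = 48.17 / 653.6 = 0.0737.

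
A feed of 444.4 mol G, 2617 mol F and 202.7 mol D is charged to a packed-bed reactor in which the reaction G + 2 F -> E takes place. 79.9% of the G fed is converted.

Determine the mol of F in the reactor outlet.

G reacted = 0.799 × 444.4 = 355.1 mol; ν_G = −1, so ξ = 355.1/1 = 355.1 mol.
Outlet amounts (n = n₀ + ν ξ):
  G: 444.4 − 1(355.1) = 89.32
  F: 2617 − 2(355.1) = 1907
  E: 0 + 1(355.1) = 355.1
  D: 202.7 (inert)

1910 mol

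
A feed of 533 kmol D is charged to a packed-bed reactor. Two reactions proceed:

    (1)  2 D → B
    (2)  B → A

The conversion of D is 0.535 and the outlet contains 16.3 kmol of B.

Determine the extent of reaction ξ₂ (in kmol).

Conversion of D: D consumed = 2ξ₁ = 0.535 × 533 → ξ₁ = 142.6 kmol.
B balance: n_B = 0 + 1ξ₁ − 1ξ₂ = 16.3 → ξ₂ = (1·142.6 − 16.3)/1 = 126.3 kmol.
Outlet amounts (n = n₀ + Σ ν·ξ):
  D: 533 − 2(142.6) = 247.8
  B: 0 + 1(142.6) − 1(126.3) = 16.3
  A: 0 + 1(126.3) = 126.3

ξ₂ = 126 kmol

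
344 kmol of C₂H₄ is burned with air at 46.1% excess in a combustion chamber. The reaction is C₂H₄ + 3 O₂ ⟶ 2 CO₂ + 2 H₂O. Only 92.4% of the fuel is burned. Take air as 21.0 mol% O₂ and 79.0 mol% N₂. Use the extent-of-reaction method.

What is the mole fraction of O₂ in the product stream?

0.0737

Stoichiometric O₂ = 3 × 344 = 1032 kmol; O₂ fed = 1032 × 1.461 = 1508 kmol.
N₂ fed = 1508 × 79/21 = 5672 kmol.
Fuel reacted = 0.924 × 344 → ξ = 317.9 kmol.
Outlet (n = n₀ + ν ξ):
  C₂H₄: 344 − 1(317.9) = 26.14
  O₂: 1508 − 3(317.9) = 554.2
  N₂: 5672 (inert)
  CO₂: 0 + 2(317.9) = 635.7
  H₂O: 0 + 2(317.9) = 635.7
Total out = 7524 kmol; y_O₂ = 554.2 / 7524 = 0.07366.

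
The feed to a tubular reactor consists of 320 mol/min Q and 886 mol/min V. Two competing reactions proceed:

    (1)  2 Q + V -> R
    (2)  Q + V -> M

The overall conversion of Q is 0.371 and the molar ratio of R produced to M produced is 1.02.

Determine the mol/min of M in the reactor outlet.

Conversion of Q: Q consumed = 0.371 × 320 = 118.7 mol/min = 2ξ₁ + 1ξ₂.
Selectivity: 1ξ₁ / (1ξ₂) = 1.02 → ξ₁ = 1.02 ξ₂.
Substitute: (2·1.02 + 1) ξ₂ = 118.7 → ξ₂ = 39.05 mol/min, ξ₁ = 39.83 mol/min.
Outlet amounts (n = n₀ + Σ ν·ξ):
  Q: 320 − 2(39.83) − 1(39.05) = 201.3
  V: 886 − 1(39.83) − 1(39.05) = 807.1
  R: 0 + 1(39.83) = 39.83
  M: 0 + 1(39.05) = 39.05

39.1 mol/min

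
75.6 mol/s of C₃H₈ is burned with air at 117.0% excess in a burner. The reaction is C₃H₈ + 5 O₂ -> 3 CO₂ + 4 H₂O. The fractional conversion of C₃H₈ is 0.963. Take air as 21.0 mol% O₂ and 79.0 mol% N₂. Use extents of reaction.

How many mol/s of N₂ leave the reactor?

Stoichiometric O₂ = 5 × 75.6 = 378 mol/s; O₂ fed = 378 × 2.170 = 820.3 mol/s.
N₂ fed = 820.3 × 79/21 = 3086 mol/s.
Fuel reacted = 0.963 × 75.6 → ξ = 72.8 mol/s.
Outlet (n = n₀ + ν ξ):
  C₃H₈: 75.6 − 1(72.8) = 2.797
  O₂: 820.3 − 5(72.8) = 456.2
  N₂: 3086 (inert)
  CO₂: 0 + 3(72.8) = 218.4
  H₂O: 0 + 4(72.8) = 291.2

3090 mol/s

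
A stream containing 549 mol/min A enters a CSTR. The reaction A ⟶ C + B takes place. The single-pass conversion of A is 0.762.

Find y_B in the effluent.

A reacted = 0.762 × 549 = 418.3 mol/min; ν_A = −1, so ξ = 418.3/1 = 418.3 mol/min.
Outlet amounts (n = n₀ + ν ξ):
  A: 549 − 1(418.3) = 130.7
  C: 0 + 1(418.3) = 418.3
  B: 0 + 1(418.3) = 418.3
Total out = 967.3 mol/min; y_B = 418.3 / 967.3 = 0.4325.

0.432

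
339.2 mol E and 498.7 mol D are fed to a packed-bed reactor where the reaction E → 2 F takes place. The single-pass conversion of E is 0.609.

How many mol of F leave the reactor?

E reacted = 0.609 × 339.2 = 206.6 mol; ν_E = −1, so ξ = 206.6/1 = 206.6 mol.
Outlet amounts (n = n₀ + ν ξ):
  E: 339.2 − 1(206.6) = 132.6
  F: 0 + 2(206.6) = 413.1
  D: 498.7 (inert)

413 mol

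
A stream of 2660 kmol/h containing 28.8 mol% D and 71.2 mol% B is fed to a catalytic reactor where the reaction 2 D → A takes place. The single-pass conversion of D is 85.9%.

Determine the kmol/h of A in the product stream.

D reacted = 0.859 × 766.1 = 658.1 kmol/h; ν_D = −2, so ξ = 658.1/2 = 329 kmol/h.
Outlet amounts (n = n₀ + ν ξ):
  D: 766.1 − 2(329) = 108
  A: 0 + 1(329) = 329
  B: 1894 (inert)

329 kmol/h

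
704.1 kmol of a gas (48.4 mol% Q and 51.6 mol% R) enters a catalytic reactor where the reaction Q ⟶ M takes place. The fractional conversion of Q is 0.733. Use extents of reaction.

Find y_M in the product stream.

0.355

Q reacted = 0.733 × 340.8 = 249.8 kmol; ν_Q = −1, so ξ = 249.8/1 = 249.8 kmol.
Outlet amounts (n = n₀ + ν ξ):
  Q: 340.8 − 1(249.8) = 90.99
  M: 0 + 1(249.8) = 249.8
  R: 363.3 (inert)
Total out = 704.1 kmol; y_M = 249.8 / 704.1 = 0.3548.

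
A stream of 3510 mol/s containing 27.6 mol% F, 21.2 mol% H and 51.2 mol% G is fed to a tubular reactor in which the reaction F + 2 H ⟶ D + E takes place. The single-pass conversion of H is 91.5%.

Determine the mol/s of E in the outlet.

H reacted = 0.915 × 744.1 = 680.9 mol/s; ν_H = −2, so ξ = 680.9/2 = 340.4 mol/s.
Outlet amounts (n = n₀ + ν ξ):
  F: 968.8 − 1(340.4) = 628.3
  H: 744.1 − 2(340.4) = 63.25
  D: 0 + 1(340.4) = 340.4
  E: 0 + 1(340.4) = 340.4
  G: 1797 (inert)

340 mol/s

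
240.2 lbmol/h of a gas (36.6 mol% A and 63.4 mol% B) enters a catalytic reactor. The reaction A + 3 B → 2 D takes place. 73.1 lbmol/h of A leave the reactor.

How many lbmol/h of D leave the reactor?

29.6 lbmol/h

For A: n = n₀ − 1ξ → 73.1 = 87.91 − 1ξ, giving ξ = 14.81 lbmol/h.
Outlet amounts (n = n₀ + ν ξ):
  A: 87.91 − 1(14.81) = 73.1
  B: 152.3 − 3(14.81) = 107.8
  D: 0 + 2(14.81) = 29.63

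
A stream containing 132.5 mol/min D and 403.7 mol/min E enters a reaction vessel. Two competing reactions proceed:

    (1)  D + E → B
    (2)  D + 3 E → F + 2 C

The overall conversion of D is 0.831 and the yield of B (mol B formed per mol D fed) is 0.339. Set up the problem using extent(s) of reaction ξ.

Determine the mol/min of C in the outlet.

130 mol/min

Yield of B: 1ξ₁ / 132.5 = 0.339 → ξ₁ = 44.92 mol/min.
Conversion of D: 1ξ₁ + 1ξ₂ = 0.831 × 132.5 = 110.1 → ξ₂ = 65.19 mol/min.
Outlet amounts (n = n₀ + Σ ν·ξ):
  D: 132.5 − 1(44.92) − 1(65.19) = 22.39
  E: 403.7 − 1(44.92) − 3(65.19) = 163.2
  B: 0 + 1(44.92) = 44.92
  F: 0 + 1(65.19) = 65.19
  C: 0 + 2(65.19) = 130.4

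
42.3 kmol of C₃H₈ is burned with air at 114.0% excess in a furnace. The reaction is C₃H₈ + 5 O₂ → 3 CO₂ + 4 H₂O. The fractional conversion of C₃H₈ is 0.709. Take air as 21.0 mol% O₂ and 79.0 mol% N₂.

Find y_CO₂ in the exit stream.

Stoichiometric O₂ = 5 × 42.3 = 211.5 kmol; O₂ fed = 211.5 × 2.140 = 452.6 kmol.
N₂ fed = 452.6 × 79/21 = 1703 kmol.
Fuel reacted = 0.709 × 42.3 → ξ = 29.99 kmol.
Outlet (n = n₀ + ν ξ):
  C₃H₈: 42.3 − 1(29.99) = 12.31
  O₂: 452.6 − 5(29.99) = 302.7
  N₂: 1703 (inert)
  CO₂: 0 + 3(29.99) = 89.97
  H₂O: 0 + 4(29.99) = 120
Total out = 2228 kmol; y_CO₂ = 89.97 / 2228 = 0.04039.

0.0404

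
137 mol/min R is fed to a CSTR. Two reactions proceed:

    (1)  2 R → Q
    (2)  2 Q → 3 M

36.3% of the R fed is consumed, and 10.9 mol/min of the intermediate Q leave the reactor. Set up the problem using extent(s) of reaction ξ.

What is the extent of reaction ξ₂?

Conversion of R: R consumed = 2ξ₁ = 0.363 × 137 → ξ₁ = 24.87 mol/min.
Q balance: n_Q = 0 + 1ξ₁ − 2ξ₂ = 10.9 → ξ₂ = (1·24.87 − 10.9)/2 = 6.983 mol/min.
Outlet amounts (n = n₀ + Σ ν·ξ):
  R: 137 − 2(24.87) = 87.27
  Q: 0 + 1(24.87) − 2(6.983) = 10.9
  M: 0 + 3(6.983) = 20.95

ξ₂ = 6.98 mol/min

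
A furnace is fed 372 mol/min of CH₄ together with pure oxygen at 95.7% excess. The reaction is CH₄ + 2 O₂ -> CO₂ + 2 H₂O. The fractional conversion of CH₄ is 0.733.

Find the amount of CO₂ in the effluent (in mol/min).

Stoichiometric O₂ = 2 × 372 = 744 mol/min; O₂ fed = 744 × 1.957 = 1456 mol/min.
Fuel reacted = 0.733 × 372 → ξ = 272.7 mol/min.
Outlet (n = n₀ + ν ξ):
  CH₄: 372 − 1(272.7) = 99.32
  O₂: 1456 − 2(272.7) = 910.7
  CO₂: 0 + 1(272.7) = 272.7
  H₂O: 0 + 2(272.7) = 545.4

273 mol/min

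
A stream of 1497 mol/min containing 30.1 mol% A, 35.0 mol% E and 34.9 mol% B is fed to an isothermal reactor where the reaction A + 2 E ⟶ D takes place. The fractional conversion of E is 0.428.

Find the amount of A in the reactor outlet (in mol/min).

E reacted = 0.428 × 524 = 224.3 mol/min; ν_E = −2, so ξ = 224.3/2 = 112.1 mol/min.
Outlet amounts (n = n₀ + ν ξ):
  A: 450.6 − 1(112.1) = 338.5
  E: 524 − 2(112.1) = 299.7
  D: 0 + 1(112.1) = 112.1
  B: 522.5 (inert)

338 mol/min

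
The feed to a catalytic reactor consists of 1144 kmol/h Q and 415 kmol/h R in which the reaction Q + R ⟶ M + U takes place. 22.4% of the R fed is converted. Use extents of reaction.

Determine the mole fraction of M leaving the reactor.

0.0596

R reacted = 0.224 × 415 = 92.96 kmol/h; ν_R = −1, so ξ = 92.96/1 = 92.96 kmol/h.
Outlet amounts (n = n₀ + ν ξ):
  Q: 1144 − 1(92.96) = 1051
  R: 415 − 1(92.96) = 322
  M: 0 + 1(92.96) = 92.96
  U: 0 + 1(92.96) = 92.96
Total out = 1559 kmol/h; y_M = 92.96 / 1559 = 0.05963.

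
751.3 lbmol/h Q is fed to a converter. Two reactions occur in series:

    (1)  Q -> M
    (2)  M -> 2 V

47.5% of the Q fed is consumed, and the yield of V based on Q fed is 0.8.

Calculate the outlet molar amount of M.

Conversion of Q: Q consumed = 1ξ₁ = 0.475 × 751.3 → ξ₁ = 356.9 lbmol/h.
Yield of V: 2ξ₂ / 751.3 = 0.8 → ξ₂ = 300.5 lbmol/h.
Outlet amounts (n = n₀ + Σ ν·ξ):
  Q: 751.3 − 1(356.9) = 394.4
  M: 0 + 1(356.9) − 1(300.5) = 56.35
  V: 0 + 2(300.5) = 601

56.3 lbmol/h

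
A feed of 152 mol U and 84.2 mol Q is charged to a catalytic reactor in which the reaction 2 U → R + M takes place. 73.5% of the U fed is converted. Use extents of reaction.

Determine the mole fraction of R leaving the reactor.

U reacted = 0.735 × 152 = 111.7 mol; ν_U = −2, so ξ = 111.7/2 = 55.86 mol.
Outlet amounts (n = n₀ + ν ξ):
  U: 152 − 2(55.86) = 40.28
  R: 0 + 1(55.86) = 55.86
  M: 0 + 1(55.86) = 55.86
  Q: 84.2 (inert)
Total out = 236.2 mol; y_R = 55.86 / 236.2 = 0.2365.

0.236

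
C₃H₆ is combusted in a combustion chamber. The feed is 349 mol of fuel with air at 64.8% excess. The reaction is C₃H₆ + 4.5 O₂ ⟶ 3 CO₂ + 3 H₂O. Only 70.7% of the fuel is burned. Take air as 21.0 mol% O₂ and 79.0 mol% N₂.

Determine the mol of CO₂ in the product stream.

740 mol

Stoichiometric O₂ = 4.5 × 349 = 1570 mol; O₂ fed = 1570 × 1.648 = 2588 mol.
N₂ fed = 2588 × 79/21 = 9737 mol.
Fuel reacted = 0.707 × 349 → ξ = 246.7 mol.
Outlet (n = n₀ + ν ξ):
  C₃H₆: 349 − 1(246.7) = 102.3
  O₂: 2588 − 4.5(246.7) = 1478
  N₂: 9737 (inert)
  CO₂: 0 + 3(246.7) = 740.2
  H₂O: 0 + 3(246.7) = 740.2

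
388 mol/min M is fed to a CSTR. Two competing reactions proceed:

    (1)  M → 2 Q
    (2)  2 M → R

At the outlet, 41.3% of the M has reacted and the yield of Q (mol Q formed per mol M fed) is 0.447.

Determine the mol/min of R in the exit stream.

36.8 mol/min

Yield of Q: 2ξ₁ / 388 = 0.447 → ξ₁ = 86.72 mol/min.
Conversion of M: 1ξ₁ + 2ξ₂ = 0.413 × 388 = 160.2 → ξ₂ = 36.76 mol/min.
Outlet amounts (n = n₀ + Σ ν·ξ):
  M: 388 − 1(86.72) − 2(36.76) = 227.8
  Q: 0 + 2(86.72) = 173.4
  R: 0 + 1(36.76) = 36.76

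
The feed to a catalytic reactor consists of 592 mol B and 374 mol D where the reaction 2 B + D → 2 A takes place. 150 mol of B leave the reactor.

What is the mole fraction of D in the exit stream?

For B: n = n₀ − 2ξ → 150 = 592 − 2ξ, giving ξ = 221 mol.
Outlet amounts (n = n₀ + ν ξ):
  B: 592 − 2(221) = 150
  D: 374 − 1(221) = 153
  A: 0 + 2(221) = 442
Total out = 745 mol; y_D = 153 / 745 = 0.2054.

0.205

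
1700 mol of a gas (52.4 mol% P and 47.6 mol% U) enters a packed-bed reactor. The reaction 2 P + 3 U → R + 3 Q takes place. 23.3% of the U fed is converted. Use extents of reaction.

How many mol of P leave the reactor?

765 mol

U reacted = 0.233 × 809.2 = 188.5 mol; ν_U = −3, so ξ = 188.5/3 = 62.85 mol.
Outlet amounts (n = n₀ + ν ξ):
  P: 890.8 − 2(62.85) = 765.1
  U: 809.2 − 3(62.85) = 620.7
  R: 0 + 1(62.85) = 62.85
  Q: 0 + 3(62.85) = 188.5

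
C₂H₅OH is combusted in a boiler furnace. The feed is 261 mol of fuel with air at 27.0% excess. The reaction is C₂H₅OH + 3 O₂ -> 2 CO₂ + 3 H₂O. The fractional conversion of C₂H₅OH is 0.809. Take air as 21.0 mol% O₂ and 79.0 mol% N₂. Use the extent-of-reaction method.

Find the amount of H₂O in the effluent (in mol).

633 mol

Stoichiometric O₂ = 3 × 261 = 783 mol; O₂ fed = 783 × 1.270 = 994.4 mol.
N₂ fed = 994.4 × 79/21 = 3741 mol.
Fuel reacted = 0.809 × 261 → ξ = 211.1 mol.
Outlet (n = n₀ + ν ξ):
  C₂H₅OH: 261 − 1(211.1) = 49.85
  O₂: 994.4 − 3(211.1) = 361
  N₂: 3741 (inert)
  CO₂: 0 + 2(211.1) = 422.3
  H₂O: 0 + 3(211.1) = 633.4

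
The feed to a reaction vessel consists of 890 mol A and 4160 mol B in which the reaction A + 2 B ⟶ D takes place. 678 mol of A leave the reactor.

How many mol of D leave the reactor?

212 mol

For A: n = n₀ − 1ξ → 678 = 890 − 1ξ, giving ξ = 212 mol.
Outlet amounts (n = n₀ + ν ξ):
  A: 890 − 1(212) = 678
  B: 4160 − 2(212) = 3736
  D: 0 + 1(212) = 212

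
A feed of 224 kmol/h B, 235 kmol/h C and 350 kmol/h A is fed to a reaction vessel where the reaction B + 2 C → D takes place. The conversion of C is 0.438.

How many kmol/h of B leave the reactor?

173 kmol/h

C reacted = 0.438 × 235 = 102.9 kmol/h; ν_C = −2, so ξ = 102.9/2 = 51.47 kmol/h.
Outlet amounts (n = n₀ + ν ξ):
  B: 224 − 1(51.47) = 172.5
  C: 235 − 2(51.47) = 132.1
  D: 0 + 1(51.47) = 51.47
  A: 350 (inert)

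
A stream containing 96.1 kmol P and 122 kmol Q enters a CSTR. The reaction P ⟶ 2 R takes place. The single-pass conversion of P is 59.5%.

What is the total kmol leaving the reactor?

P reacted = 0.595 × 96.1 = 57.18 kmol; ν_P = −1, so ξ = 57.18/1 = 57.18 kmol.
Outlet amounts (n = n₀ + ν ξ):
  P: 96.1 − 1(57.18) = 38.92
  R: 0 + 2(57.18) = 114.4
  Q: 122 (inert)
Total out = 38.92 + 114.4 + 122 = 275.3 kmol.

275 kmol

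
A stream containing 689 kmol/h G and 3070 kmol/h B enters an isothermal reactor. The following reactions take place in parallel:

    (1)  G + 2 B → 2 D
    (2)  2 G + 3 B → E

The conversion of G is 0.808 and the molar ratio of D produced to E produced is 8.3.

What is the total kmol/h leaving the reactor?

3020 kmol/h

Conversion of G: G consumed = 0.808 × 689 = 556.7 kmol/h = 1ξ₁ + 2ξ₂.
Selectivity: 2ξ₁ / (1ξ₂) = 8.3 → ξ₁ = 4.15 ξ₂.
Substitute: (1·4.15 + 2) ξ₂ = 556.7 → ξ₂ = 90.52 kmol/h, ξ₁ = 375.7 kmol/h.
Outlet amounts (n = n₀ + Σ ν·ξ):
  G: 689 − 1(375.7) − 2(90.52) = 132.3
  B: 3070 − 2(375.7) − 3(90.52) = 2047
  D: 0 + 2(375.7) = 751.3
  E: 0 + 1(90.52) = 90.52
Total out = 132.3 + 2047 + 751.3 + 90.52 = 3021 kmol/h.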